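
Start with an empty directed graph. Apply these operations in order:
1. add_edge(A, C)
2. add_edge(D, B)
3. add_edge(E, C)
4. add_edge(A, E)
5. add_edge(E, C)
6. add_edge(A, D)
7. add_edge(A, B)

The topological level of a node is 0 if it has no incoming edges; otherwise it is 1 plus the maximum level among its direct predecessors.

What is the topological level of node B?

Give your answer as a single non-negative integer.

Op 1: add_edge(A, C). Edges now: 1
Op 2: add_edge(D, B). Edges now: 2
Op 3: add_edge(E, C). Edges now: 3
Op 4: add_edge(A, E). Edges now: 4
Op 5: add_edge(E, C) (duplicate, no change). Edges now: 4
Op 6: add_edge(A, D). Edges now: 5
Op 7: add_edge(A, B). Edges now: 6
Compute levels (Kahn BFS):
  sources (in-degree 0): A
  process A: level=0
    A->B: in-degree(B)=1, level(B)>=1
    A->C: in-degree(C)=1, level(C)>=1
    A->D: in-degree(D)=0, level(D)=1, enqueue
    A->E: in-degree(E)=0, level(E)=1, enqueue
  process D: level=1
    D->B: in-degree(B)=0, level(B)=2, enqueue
  process E: level=1
    E->C: in-degree(C)=0, level(C)=2, enqueue
  process B: level=2
  process C: level=2
All levels: A:0, B:2, C:2, D:1, E:1
level(B) = 2

Answer: 2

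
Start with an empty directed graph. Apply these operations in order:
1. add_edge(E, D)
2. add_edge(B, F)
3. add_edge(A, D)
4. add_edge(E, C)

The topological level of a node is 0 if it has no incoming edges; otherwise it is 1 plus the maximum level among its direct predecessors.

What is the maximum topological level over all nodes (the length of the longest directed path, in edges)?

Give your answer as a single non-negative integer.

Op 1: add_edge(E, D). Edges now: 1
Op 2: add_edge(B, F). Edges now: 2
Op 3: add_edge(A, D). Edges now: 3
Op 4: add_edge(E, C). Edges now: 4
Compute levels (Kahn BFS):
  sources (in-degree 0): A, B, E
  process A: level=0
    A->D: in-degree(D)=1, level(D)>=1
  process B: level=0
    B->F: in-degree(F)=0, level(F)=1, enqueue
  process E: level=0
    E->C: in-degree(C)=0, level(C)=1, enqueue
    E->D: in-degree(D)=0, level(D)=1, enqueue
  process F: level=1
  process C: level=1
  process D: level=1
All levels: A:0, B:0, C:1, D:1, E:0, F:1
max level = 1

Answer: 1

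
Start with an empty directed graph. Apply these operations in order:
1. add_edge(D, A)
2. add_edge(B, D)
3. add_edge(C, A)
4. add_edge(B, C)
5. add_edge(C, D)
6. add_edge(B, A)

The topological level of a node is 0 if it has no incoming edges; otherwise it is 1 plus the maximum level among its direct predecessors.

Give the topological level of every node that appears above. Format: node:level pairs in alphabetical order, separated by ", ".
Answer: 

Op 1: add_edge(D, A). Edges now: 1
Op 2: add_edge(B, D). Edges now: 2
Op 3: add_edge(C, A). Edges now: 3
Op 4: add_edge(B, C). Edges now: 4
Op 5: add_edge(C, D). Edges now: 5
Op 6: add_edge(B, A). Edges now: 6
Compute levels (Kahn BFS):
  sources (in-degree 0): B
  process B: level=0
    B->A: in-degree(A)=2, level(A)>=1
    B->C: in-degree(C)=0, level(C)=1, enqueue
    B->D: in-degree(D)=1, level(D)>=1
  process C: level=1
    C->A: in-degree(A)=1, level(A)>=2
    C->D: in-degree(D)=0, level(D)=2, enqueue
  process D: level=2
    D->A: in-degree(A)=0, level(A)=3, enqueue
  process A: level=3
All levels: A:3, B:0, C:1, D:2

Answer: A:3, B:0, C:1, D:2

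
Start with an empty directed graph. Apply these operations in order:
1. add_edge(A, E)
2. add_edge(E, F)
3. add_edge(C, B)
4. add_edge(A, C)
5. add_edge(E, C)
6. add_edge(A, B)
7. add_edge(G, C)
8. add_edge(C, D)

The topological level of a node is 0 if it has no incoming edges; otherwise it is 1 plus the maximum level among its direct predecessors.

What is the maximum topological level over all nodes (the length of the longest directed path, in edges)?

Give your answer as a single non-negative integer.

Answer: 3

Derivation:
Op 1: add_edge(A, E). Edges now: 1
Op 2: add_edge(E, F). Edges now: 2
Op 3: add_edge(C, B). Edges now: 3
Op 4: add_edge(A, C). Edges now: 4
Op 5: add_edge(E, C). Edges now: 5
Op 6: add_edge(A, B). Edges now: 6
Op 7: add_edge(G, C). Edges now: 7
Op 8: add_edge(C, D). Edges now: 8
Compute levels (Kahn BFS):
  sources (in-degree 0): A, G
  process A: level=0
    A->B: in-degree(B)=1, level(B)>=1
    A->C: in-degree(C)=2, level(C)>=1
    A->E: in-degree(E)=0, level(E)=1, enqueue
  process G: level=0
    G->C: in-degree(C)=1, level(C)>=1
  process E: level=1
    E->C: in-degree(C)=0, level(C)=2, enqueue
    E->F: in-degree(F)=0, level(F)=2, enqueue
  process C: level=2
    C->B: in-degree(B)=0, level(B)=3, enqueue
    C->D: in-degree(D)=0, level(D)=3, enqueue
  process F: level=2
  process B: level=3
  process D: level=3
All levels: A:0, B:3, C:2, D:3, E:1, F:2, G:0
max level = 3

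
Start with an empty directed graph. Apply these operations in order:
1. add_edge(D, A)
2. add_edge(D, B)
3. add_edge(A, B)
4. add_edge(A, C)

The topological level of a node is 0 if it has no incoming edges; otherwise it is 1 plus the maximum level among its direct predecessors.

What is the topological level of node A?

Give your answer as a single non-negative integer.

Answer: 1

Derivation:
Op 1: add_edge(D, A). Edges now: 1
Op 2: add_edge(D, B). Edges now: 2
Op 3: add_edge(A, B). Edges now: 3
Op 4: add_edge(A, C). Edges now: 4
Compute levels (Kahn BFS):
  sources (in-degree 0): D
  process D: level=0
    D->A: in-degree(A)=0, level(A)=1, enqueue
    D->B: in-degree(B)=1, level(B)>=1
  process A: level=1
    A->B: in-degree(B)=0, level(B)=2, enqueue
    A->C: in-degree(C)=0, level(C)=2, enqueue
  process B: level=2
  process C: level=2
All levels: A:1, B:2, C:2, D:0
level(A) = 1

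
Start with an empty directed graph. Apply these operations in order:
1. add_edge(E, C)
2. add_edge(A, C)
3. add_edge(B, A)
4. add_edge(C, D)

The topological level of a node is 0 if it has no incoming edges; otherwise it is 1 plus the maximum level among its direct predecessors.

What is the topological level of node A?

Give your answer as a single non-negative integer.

Op 1: add_edge(E, C). Edges now: 1
Op 2: add_edge(A, C). Edges now: 2
Op 3: add_edge(B, A). Edges now: 3
Op 4: add_edge(C, D). Edges now: 4
Compute levels (Kahn BFS):
  sources (in-degree 0): B, E
  process B: level=0
    B->A: in-degree(A)=0, level(A)=1, enqueue
  process E: level=0
    E->C: in-degree(C)=1, level(C)>=1
  process A: level=1
    A->C: in-degree(C)=0, level(C)=2, enqueue
  process C: level=2
    C->D: in-degree(D)=0, level(D)=3, enqueue
  process D: level=3
All levels: A:1, B:0, C:2, D:3, E:0
level(A) = 1

Answer: 1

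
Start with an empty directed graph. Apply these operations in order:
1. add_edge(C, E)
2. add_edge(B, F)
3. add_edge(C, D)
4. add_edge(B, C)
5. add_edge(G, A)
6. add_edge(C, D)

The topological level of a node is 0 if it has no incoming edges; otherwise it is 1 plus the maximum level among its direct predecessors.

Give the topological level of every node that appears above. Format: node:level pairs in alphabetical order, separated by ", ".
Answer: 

Answer: A:1, B:0, C:1, D:2, E:2, F:1, G:0

Derivation:
Op 1: add_edge(C, E). Edges now: 1
Op 2: add_edge(B, F). Edges now: 2
Op 3: add_edge(C, D). Edges now: 3
Op 4: add_edge(B, C). Edges now: 4
Op 5: add_edge(G, A). Edges now: 5
Op 6: add_edge(C, D) (duplicate, no change). Edges now: 5
Compute levels (Kahn BFS):
  sources (in-degree 0): B, G
  process B: level=0
    B->C: in-degree(C)=0, level(C)=1, enqueue
    B->F: in-degree(F)=0, level(F)=1, enqueue
  process G: level=0
    G->A: in-degree(A)=0, level(A)=1, enqueue
  process C: level=1
    C->D: in-degree(D)=0, level(D)=2, enqueue
    C->E: in-degree(E)=0, level(E)=2, enqueue
  process F: level=1
  process A: level=1
  process D: level=2
  process E: level=2
All levels: A:1, B:0, C:1, D:2, E:2, F:1, G:0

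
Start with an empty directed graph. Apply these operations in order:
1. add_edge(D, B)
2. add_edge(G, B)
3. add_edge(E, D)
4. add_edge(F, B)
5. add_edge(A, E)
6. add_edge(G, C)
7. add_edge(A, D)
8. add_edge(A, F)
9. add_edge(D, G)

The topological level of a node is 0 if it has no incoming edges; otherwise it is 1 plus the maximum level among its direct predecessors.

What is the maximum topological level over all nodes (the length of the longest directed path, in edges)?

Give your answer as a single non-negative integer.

Answer: 4

Derivation:
Op 1: add_edge(D, B). Edges now: 1
Op 2: add_edge(G, B). Edges now: 2
Op 3: add_edge(E, D). Edges now: 3
Op 4: add_edge(F, B). Edges now: 4
Op 5: add_edge(A, E). Edges now: 5
Op 6: add_edge(G, C). Edges now: 6
Op 7: add_edge(A, D). Edges now: 7
Op 8: add_edge(A, F). Edges now: 8
Op 9: add_edge(D, G). Edges now: 9
Compute levels (Kahn BFS):
  sources (in-degree 0): A
  process A: level=0
    A->D: in-degree(D)=1, level(D)>=1
    A->E: in-degree(E)=0, level(E)=1, enqueue
    A->F: in-degree(F)=0, level(F)=1, enqueue
  process E: level=1
    E->D: in-degree(D)=0, level(D)=2, enqueue
  process F: level=1
    F->B: in-degree(B)=2, level(B)>=2
  process D: level=2
    D->B: in-degree(B)=1, level(B)>=3
    D->G: in-degree(G)=0, level(G)=3, enqueue
  process G: level=3
    G->B: in-degree(B)=0, level(B)=4, enqueue
    G->C: in-degree(C)=0, level(C)=4, enqueue
  process B: level=4
  process C: level=4
All levels: A:0, B:4, C:4, D:2, E:1, F:1, G:3
max level = 4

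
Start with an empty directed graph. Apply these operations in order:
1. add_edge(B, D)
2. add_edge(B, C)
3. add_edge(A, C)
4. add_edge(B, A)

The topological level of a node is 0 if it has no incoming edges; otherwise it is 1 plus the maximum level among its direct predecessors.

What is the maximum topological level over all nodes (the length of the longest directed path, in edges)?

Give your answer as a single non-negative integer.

Answer: 2

Derivation:
Op 1: add_edge(B, D). Edges now: 1
Op 2: add_edge(B, C). Edges now: 2
Op 3: add_edge(A, C). Edges now: 3
Op 4: add_edge(B, A). Edges now: 4
Compute levels (Kahn BFS):
  sources (in-degree 0): B
  process B: level=0
    B->A: in-degree(A)=0, level(A)=1, enqueue
    B->C: in-degree(C)=1, level(C)>=1
    B->D: in-degree(D)=0, level(D)=1, enqueue
  process A: level=1
    A->C: in-degree(C)=0, level(C)=2, enqueue
  process D: level=1
  process C: level=2
All levels: A:1, B:0, C:2, D:1
max level = 2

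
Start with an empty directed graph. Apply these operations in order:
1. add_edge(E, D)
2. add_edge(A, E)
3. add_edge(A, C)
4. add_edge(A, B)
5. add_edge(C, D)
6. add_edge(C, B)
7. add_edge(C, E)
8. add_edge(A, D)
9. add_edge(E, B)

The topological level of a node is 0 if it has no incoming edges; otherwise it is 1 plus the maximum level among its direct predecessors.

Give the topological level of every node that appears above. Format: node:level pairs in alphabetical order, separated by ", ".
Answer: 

Op 1: add_edge(E, D). Edges now: 1
Op 2: add_edge(A, E). Edges now: 2
Op 3: add_edge(A, C). Edges now: 3
Op 4: add_edge(A, B). Edges now: 4
Op 5: add_edge(C, D). Edges now: 5
Op 6: add_edge(C, B). Edges now: 6
Op 7: add_edge(C, E). Edges now: 7
Op 8: add_edge(A, D). Edges now: 8
Op 9: add_edge(E, B). Edges now: 9
Compute levels (Kahn BFS):
  sources (in-degree 0): A
  process A: level=0
    A->B: in-degree(B)=2, level(B)>=1
    A->C: in-degree(C)=0, level(C)=1, enqueue
    A->D: in-degree(D)=2, level(D)>=1
    A->E: in-degree(E)=1, level(E)>=1
  process C: level=1
    C->B: in-degree(B)=1, level(B)>=2
    C->D: in-degree(D)=1, level(D)>=2
    C->E: in-degree(E)=0, level(E)=2, enqueue
  process E: level=2
    E->B: in-degree(B)=0, level(B)=3, enqueue
    E->D: in-degree(D)=0, level(D)=3, enqueue
  process B: level=3
  process D: level=3
All levels: A:0, B:3, C:1, D:3, E:2

Answer: A:0, B:3, C:1, D:3, E:2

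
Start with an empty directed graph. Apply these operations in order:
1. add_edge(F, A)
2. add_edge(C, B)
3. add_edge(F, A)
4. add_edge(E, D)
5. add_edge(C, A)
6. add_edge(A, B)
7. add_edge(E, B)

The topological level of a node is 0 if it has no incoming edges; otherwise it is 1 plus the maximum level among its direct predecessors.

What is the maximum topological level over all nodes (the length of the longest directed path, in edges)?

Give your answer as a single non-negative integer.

Op 1: add_edge(F, A). Edges now: 1
Op 2: add_edge(C, B). Edges now: 2
Op 3: add_edge(F, A) (duplicate, no change). Edges now: 2
Op 4: add_edge(E, D). Edges now: 3
Op 5: add_edge(C, A). Edges now: 4
Op 6: add_edge(A, B). Edges now: 5
Op 7: add_edge(E, B). Edges now: 6
Compute levels (Kahn BFS):
  sources (in-degree 0): C, E, F
  process C: level=0
    C->A: in-degree(A)=1, level(A)>=1
    C->B: in-degree(B)=2, level(B)>=1
  process E: level=0
    E->B: in-degree(B)=1, level(B)>=1
    E->D: in-degree(D)=0, level(D)=1, enqueue
  process F: level=0
    F->A: in-degree(A)=0, level(A)=1, enqueue
  process D: level=1
  process A: level=1
    A->B: in-degree(B)=0, level(B)=2, enqueue
  process B: level=2
All levels: A:1, B:2, C:0, D:1, E:0, F:0
max level = 2

Answer: 2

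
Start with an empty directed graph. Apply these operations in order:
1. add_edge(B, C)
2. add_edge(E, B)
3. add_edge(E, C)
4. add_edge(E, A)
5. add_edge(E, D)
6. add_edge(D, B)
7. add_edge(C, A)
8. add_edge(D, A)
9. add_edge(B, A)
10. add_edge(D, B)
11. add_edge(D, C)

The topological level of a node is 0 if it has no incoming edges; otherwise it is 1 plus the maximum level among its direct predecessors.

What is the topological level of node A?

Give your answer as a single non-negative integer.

Answer: 4

Derivation:
Op 1: add_edge(B, C). Edges now: 1
Op 2: add_edge(E, B). Edges now: 2
Op 3: add_edge(E, C). Edges now: 3
Op 4: add_edge(E, A). Edges now: 4
Op 5: add_edge(E, D). Edges now: 5
Op 6: add_edge(D, B). Edges now: 6
Op 7: add_edge(C, A). Edges now: 7
Op 8: add_edge(D, A). Edges now: 8
Op 9: add_edge(B, A). Edges now: 9
Op 10: add_edge(D, B) (duplicate, no change). Edges now: 9
Op 11: add_edge(D, C). Edges now: 10
Compute levels (Kahn BFS):
  sources (in-degree 0): E
  process E: level=0
    E->A: in-degree(A)=3, level(A)>=1
    E->B: in-degree(B)=1, level(B)>=1
    E->C: in-degree(C)=2, level(C)>=1
    E->D: in-degree(D)=0, level(D)=1, enqueue
  process D: level=1
    D->A: in-degree(A)=2, level(A)>=2
    D->B: in-degree(B)=0, level(B)=2, enqueue
    D->C: in-degree(C)=1, level(C)>=2
  process B: level=2
    B->A: in-degree(A)=1, level(A)>=3
    B->C: in-degree(C)=0, level(C)=3, enqueue
  process C: level=3
    C->A: in-degree(A)=0, level(A)=4, enqueue
  process A: level=4
All levels: A:4, B:2, C:3, D:1, E:0
level(A) = 4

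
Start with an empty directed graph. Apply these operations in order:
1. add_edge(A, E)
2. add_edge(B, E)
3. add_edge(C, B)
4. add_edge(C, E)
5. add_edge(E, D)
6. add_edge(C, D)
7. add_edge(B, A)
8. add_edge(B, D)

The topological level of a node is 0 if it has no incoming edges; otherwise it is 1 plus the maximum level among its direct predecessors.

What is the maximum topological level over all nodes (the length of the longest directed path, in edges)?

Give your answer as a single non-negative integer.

Op 1: add_edge(A, E). Edges now: 1
Op 2: add_edge(B, E). Edges now: 2
Op 3: add_edge(C, B). Edges now: 3
Op 4: add_edge(C, E). Edges now: 4
Op 5: add_edge(E, D). Edges now: 5
Op 6: add_edge(C, D). Edges now: 6
Op 7: add_edge(B, A). Edges now: 7
Op 8: add_edge(B, D). Edges now: 8
Compute levels (Kahn BFS):
  sources (in-degree 0): C
  process C: level=0
    C->B: in-degree(B)=0, level(B)=1, enqueue
    C->D: in-degree(D)=2, level(D)>=1
    C->E: in-degree(E)=2, level(E)>=1
  process B: level=1
    B->A: in-degree(A)=0, level(A)=2, enqueue
    B->D: in-degree(D)=1, level(D)>=2
    B->E: in-degree(E)=1, level(E)>=2
  process A: level=2
    A->E: in-degree(E)=0, level(E)=3, enqueue
  process E: level=3
    E->D: in-degree(D)=0, level(D)=4, enqueue
  process D: level=4
All levels: A:2, B:1, C:0, D:4, E:3
max level = 4

Answer: 4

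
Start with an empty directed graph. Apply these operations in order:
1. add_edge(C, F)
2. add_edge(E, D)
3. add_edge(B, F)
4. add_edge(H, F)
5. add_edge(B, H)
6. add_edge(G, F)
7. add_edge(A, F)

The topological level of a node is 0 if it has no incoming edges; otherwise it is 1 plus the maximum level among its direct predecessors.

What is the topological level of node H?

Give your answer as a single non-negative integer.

Op 1: add_edge(C, F). Edges now: 1
Op 2: add_edge(E, D). Edges now: 2
Op 3: add_edge(B, F). Edges now: 3
Op 4: add_edge(H, F). Edges now: 4
Op 5: add_edge(B, H). Edges now: 5
Op 6: add_edge(G, F). Edges now: 6
Op 7: add_edge(A, F). Edges now: 7
Compute levels (Kahn BFS):
  sources (in-degree 0): A, B, C, E, G
  process A: level=0
    A->F: in-degree(F)=4, level(F)>=1
  process B: level=0
    B->F: in-degree(F)=3, level(F)>=1
    B->H: in-degree(H)=0, level(H)=1, enqueue
  process C: level=0
    C->F: in-degree(F)=2, level(F)>=1
  process E: level=0
    E->D: in-degree(D)=0, level(D)=1, enqueue
  process G: level=0
    G->F: in-degree(F)=1, level(F)>=1
  process H: level=1
    H->F: in-degree(F)=0, level(F)=2, enqueue
  process D: level=1
  process F: level=2
All levels: A:0, B:0, C:0, D:1, E:0, F:2, G:0, H:1
level(H) = 1

Answer: 1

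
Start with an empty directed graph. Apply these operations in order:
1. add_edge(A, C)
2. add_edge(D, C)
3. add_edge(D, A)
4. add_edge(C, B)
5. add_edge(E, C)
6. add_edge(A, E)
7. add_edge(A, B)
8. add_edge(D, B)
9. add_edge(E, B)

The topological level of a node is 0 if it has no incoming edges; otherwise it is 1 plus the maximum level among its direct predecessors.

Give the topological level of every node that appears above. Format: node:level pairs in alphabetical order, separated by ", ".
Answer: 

Answer: A:1, B:4, C:3, D:0, E:2

Derivation:
Op 1: add_edge(A, C). Edges now: 1
Op 2: add_edge(D, C). Edges now: 2
Op 3: add_edge(D, A). Edges now: 3
Op 4: add_edge(C, B). Edges now: 4
Op 5: add_edge(E, C). Edges now: 5
Op 6: add_edge(A, E). Edges now: 6
Op 7: add_edge(A, B). Edges now: 7
Op 8: add_edge(D, B). Edges now: 8
Op 9: add_edge(E, B). Edges now: 9
Compute levels (Kahn BFS):
  sources (in-degree 0): D
  process D: level=0
    D->A: in-degree(A)=0, level(A)=1, enqueue
    D->B: in-degree(B)=3, level(B)>=1
    D->C: in-degree(C)=2, level(C)>=1
  process A: level=1
    A->B: in-degree(B)=2, level(B)>=2
    A->C: in-degree(C)=1, level(C)>=2
    A->E: in-degree(E)=0, level(E)=2, enqueue
  process E: level=2
    E->B: in-degree(B)=1, level(B)>=3
    E->C: in-degree(C)=0, level(C)=3, enqueue
  process C: level=3
    C->B: in-degree(B)=0, level(B)=4, enqueue
  process B: level=4
All levels: A:1, B:4, C:3, D:0, E:2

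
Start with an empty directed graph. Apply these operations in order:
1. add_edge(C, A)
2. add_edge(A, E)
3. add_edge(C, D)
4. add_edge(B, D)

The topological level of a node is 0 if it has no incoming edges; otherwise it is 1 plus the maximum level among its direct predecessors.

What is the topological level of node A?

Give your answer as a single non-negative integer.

Op 1: add_edge(C, A). Edges now: 1
Op 2: add_edge(A, E). Edges now: 2
Op 3: add_edge(C, D). Edges now: 3
Op 4: add_edge(B, D). Edges now: 4
Compute levels (Kahn BFS):
  sources (in-degree 0): B, C
  process B: level=0
    B->D: in-degree(D)=1, level(D)>=1
  process C: level=0
    C->A: in-degree(A)=0, level(A)=1, enqueue
    C->D: in-degree(D)=0, level(D)=1, enqueue
  process A: level=1
    A->E: in-degree(E)=0, level(E)=2, enqueue
  process D: level=1
  process E: level=2
All levels: A:1, B:0, C:0, D:1, E:2
level(A) = 1

Answer: 1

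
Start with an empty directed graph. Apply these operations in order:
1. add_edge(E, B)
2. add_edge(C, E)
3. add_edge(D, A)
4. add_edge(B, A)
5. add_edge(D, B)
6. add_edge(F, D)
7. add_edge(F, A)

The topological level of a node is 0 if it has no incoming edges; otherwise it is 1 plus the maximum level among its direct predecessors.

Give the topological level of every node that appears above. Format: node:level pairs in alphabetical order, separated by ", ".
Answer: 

Answer: A:3, B:2, C:0, D:1, E:1, F:0

Derivation:
Op 1: add_edge(E, B). Edges now: 1
Op 2: add_edge(C, E). Edges now: 2
Op 3: add_edge(D, A). Edges now: 3
Op 4: add_edge(B, A). Edges now: 4
Op 5: add_edge(D, B). Edges now: 5
Op 6: add_edge(F, D). Edges now: 6
Op 7: add_edge(F, A). Edges now: 7
Compute levels (Kahn BFS):
  sources (in-degree 0): C, F
  process C: level=0
    C->E: in-degree(E)=0, level(E)=1, enqueue
  process F: level=0
    F->A: in-degree(A)=2, level(A)>=1
    F->D: in-degree(D)=0, level(D)=1, enqueue
  process E: level=1
    E->B: in-degree(B)=1, level(B)>=2
  process D: level=1
    D->A: in-degree(A)=1, level(A)>=2
    D->B: in-degree(B)=0, level(B)=2, enqueue
  process B: level=2
    B->A: in-degree(A)=0, level(A)=3, enqueue
  process A: level=3
All levels: A:3, B:2, C:0, D:1, E:1, F:0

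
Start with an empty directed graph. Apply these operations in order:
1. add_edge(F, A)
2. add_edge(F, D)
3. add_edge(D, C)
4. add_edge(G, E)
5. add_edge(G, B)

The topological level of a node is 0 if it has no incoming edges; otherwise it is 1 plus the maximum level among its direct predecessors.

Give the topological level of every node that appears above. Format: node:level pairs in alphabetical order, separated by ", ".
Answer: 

Op 1: add_edge(F, A). Edges now: 1
Op 2: add_edge(F, D). Edges now: 2
Op 3: add_edge(D, C). Edges now: 3
Op 4: add_edge(G, E). Edges now: 4
Op 5: add_edge(G, B). Edges now: 5
Compute levels (Kahn BFS):
  sources (in-degree 0): F, G
  process F: level=0
    F->A: in-degree(A)=0, level(A)=1, enqueue
    F->D: in-degree(D)=0, level(D)=1, enqueue
  process G: level=0
    G->B: in-degree(B)=0, level(B)=1, enqueue
    G->E: in-degree(E)=0, level(E)=1, enqueue
  process A: level=1
  process D: level=1
    D->C: in-degree(C)=0, level(C)=2, enqueue
  process B: level=1
  process E: level=1
  process C: level=2
All levels: A:1, B:1, C:2, D:1, E:1, F:0, G:0

Answer: A:1, B:1, C:2, D:1, E:1, F:0, G:0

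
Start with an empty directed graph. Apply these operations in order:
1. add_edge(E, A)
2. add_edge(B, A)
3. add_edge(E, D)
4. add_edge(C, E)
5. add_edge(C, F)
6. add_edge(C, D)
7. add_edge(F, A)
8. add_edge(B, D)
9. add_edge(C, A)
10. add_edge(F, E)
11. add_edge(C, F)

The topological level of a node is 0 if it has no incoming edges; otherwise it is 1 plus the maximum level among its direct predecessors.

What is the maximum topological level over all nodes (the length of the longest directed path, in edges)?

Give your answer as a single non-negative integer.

Op 1: add_edge(E, A). Edges now: 1
Op 2: add_edge(B, A). Edges now: 2
Op 3: add_edge(E, D). Edges now: 3
Op 4: add_edge(C, E). Edges now: 4
Op 5: add_edge(C, F). Edges now: 5
Op 6: add_edge(C, D). Edges now: 6
Op 7: add_edge(F, A). Edges now: 7
Op 8: add_edge(B, D). Edges now: 8
Op 9: add_edge(C, A). Edges now: 9
Op 10: add_edge(F, E). Edges now: 10
Op 11: add_edge(C, F) (duplicate, no change). Edges now: 10
Compute levels (Kahn BFS):
  sources (in-degree 0): B, C
  process B: level=0
    B->A: in-degree(A)=3, level(A)>=1
    B->D: in-degree(D)=2, level(D)>=1
  process C: level=0
    C->A: in-degree(A)=2, level(A)>=1
    C->D: in-degree(D)=1, level(D)>=1
    C->E: in-degree(E)=1, level(E)>=1
    C->F: in-degree(F)=0, level(F)=1, enqueue
  process F: level=1
    F->A: in-degree(A)=1, level(A)>=2
    F->E: in-degree(E)=0, level(E)=2, enqueue
  process E: level=2
    E->A: in-degree(A)=0, level(A)=3, enqueue
    E->D: in-degree(D)=0, level(D)=3, enqueue
  process A: level=3
  process D: level=3
All levels: A:3, B:0, C:0, D:3, E:2, F:1
max level = 3

Answer: 3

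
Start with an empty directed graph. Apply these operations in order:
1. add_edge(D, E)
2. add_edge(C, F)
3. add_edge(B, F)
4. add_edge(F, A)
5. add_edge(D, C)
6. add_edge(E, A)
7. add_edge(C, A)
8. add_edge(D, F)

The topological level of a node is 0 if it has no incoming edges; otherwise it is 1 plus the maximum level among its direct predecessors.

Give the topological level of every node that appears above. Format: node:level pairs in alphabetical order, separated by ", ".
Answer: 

Answer: A:3, B:0, C:1, D:0, E:1, F:2

Derivation:
Op 1: add_edge(D, E). Edges now: 1
Op 2: add_edge(C, F). Edges now: 2
Op 3: add_edge(B, F). Edges now: 3
Op 4: add_edge(F, A). Edges now: 4
Op 5: add_edge(D, C). Edges now: 5
Op 6: add_edge(E, A). Edges now: 6
Op 7: add_edge(C, A). Edges now: 7
Op 8: add_edge(D, F). Edges now: 8
Compute levels (Kahn BFS):
  sources (in-degree 0): B, D
  process B: level=0
    B->F: in-degree(F)=2, level(F)>=1
  process D: level=0
    D->C: in-degree(C)=0, level(C)=1, enqueue
    D->E: in-degree(E)=0, level(E)=1, enqueue
    D->F: in-degree(F)=1, level(F)>=1
  process C: level=1
    C->A: in-degree(A)=2, level(A)>=2
    C->F: in-degree(F)=0, level(F)=2, enqueue
  process E: level=1
    E->A: in-degree(A)=1, level(A)>=2
  process F: level=2
    F->A: in-degree(A)=0, level(A)=3, enqueue
  process A: level=3
All levels: A:3, B:0, C:1, D:0, E:1, F:2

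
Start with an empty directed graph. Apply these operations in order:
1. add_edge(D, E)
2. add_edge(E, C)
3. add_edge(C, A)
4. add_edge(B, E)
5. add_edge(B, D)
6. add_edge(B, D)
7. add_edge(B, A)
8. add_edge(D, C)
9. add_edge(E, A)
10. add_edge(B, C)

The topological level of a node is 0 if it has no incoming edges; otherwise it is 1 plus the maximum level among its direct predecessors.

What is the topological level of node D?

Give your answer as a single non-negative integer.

Answer: 1

Derivation:
Op 1: add_edge(D, E). Edges now: 1
Op 2: add_edge(E, C). Edges now: 2
Op 3: add_edge(C, A). Edges now: 3
Op 4: add_edge(B, E). Edges now: 4
Op 5: add_edge(B, D). Edges now: 5
Op 6: add_edge(B, D) (duplicate, no change). Edges now: 5
Op 7: add_edge(B, A). Edges now: 6
Op 8: add_edge(D, C). Edges now: 7
Op 9: add_edge(E, A). Edges now: 8
Op 10: add_edge(B, C). Edges now: 9
Compute levels (Kahn BFS):
  sources (in-degree 0): B
  process B: level=0
    B->A: in-degree(A)=2, level(A)>=1
    B->C: in-degree(C)=2, level(C)>=1
    B->D: in-degree(D)=0, level(D)=1, enqueue
    B->E: in-degree(E)=1, level(E)>=1
  process D: level=1
    D->C: in-degree(C)=1, level(C)>=2
    D->E: in-degree(E)=0, level(E)=2, enqueue
  process E: level=2
    E->A: in-degree(A)=1, level(A)>=3
    E->C: in-degree(C)=0, level(C)=3, enqueue
  process C: level=3
    C->A: in-degree(A)=0, level(A)=4, enqueue
  process A: level=4
All levels: A:4, B:0, C:3, D:1, E:2
level(D) = 1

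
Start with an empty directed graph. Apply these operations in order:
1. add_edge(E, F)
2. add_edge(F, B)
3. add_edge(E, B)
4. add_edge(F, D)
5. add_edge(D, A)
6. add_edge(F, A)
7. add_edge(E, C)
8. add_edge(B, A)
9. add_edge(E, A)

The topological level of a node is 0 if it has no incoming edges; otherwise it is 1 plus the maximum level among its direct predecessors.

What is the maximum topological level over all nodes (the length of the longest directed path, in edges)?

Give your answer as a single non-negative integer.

Op 1: add_edge(E, F). Edges now: 1
Op 2: add_edge(F, B). Edges now: 2
Op 3: add_edge(E, B). Edges now: 3
Op 4: add_edge(F, D). Edges now: 4
Op 5: add_edge(D, A). Edges now: 5
Op 6: add_edge(F, A). Edges now: 6
Op 7: add_edge(E, C). Edges now: 7
Op 8: add_edge(B, A). Edges now: 8
Op 9: add_edge(E, A). Edges now: 9
Compute levels (Kahn BFS):
  sources (in-degree 0): E
  process E: level=0
    E->A: in-degree(A)=3, level(A)>=1
    E->B: in-degree(B)=1, level(B)>=1
    E->C: in-degree(C)=0, level(C)=1, enqueue
    E->F: in-degree(F)=0, level(F)=1, enqueue
  process C: level=1
  process F: level=1
    F->A: in-degree(A)=2, level(A)>=2
    F->B: in-degree(B)=0, level(B)=2, enqueue
    F->D: in-degree(D)=0, level(D)=2, enqueue
  process B: level=2
    B->A: in-degree(A)=1, level(A)>=3
  process D: level=2
    D->A: in-degree(A)=0, level(A)=3, enqueue
  process A: level=3
All levels: A:3, B:2, C:1, D:2, E:0, F:1
max level = 3

Answer: 3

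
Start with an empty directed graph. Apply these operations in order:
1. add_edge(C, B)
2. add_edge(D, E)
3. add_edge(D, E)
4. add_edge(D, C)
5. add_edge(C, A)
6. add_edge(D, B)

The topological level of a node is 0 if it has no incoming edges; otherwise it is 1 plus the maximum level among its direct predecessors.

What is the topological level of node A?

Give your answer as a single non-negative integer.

Op 1: add_edge(C, B). Edges now: 1
Op 2: add_edge(D, E). Edges now: 2
Op 3: add_edge(D, E) (duplicate, no change). Edges now: 2
Op 4: add_edge(D, C). Edges now: 3
Op 5: add_edge(C, A). Edges now: 4
Op 6: add_edge(D, B). Edges now: 5
Compute levels (Kahn BFS):
  sources (in-degree 0): D
  process D: level=0
    D->B: in-degree(B)=1, level(B)>=1
    D->C: in-degree(C)=0, level(C)=1, enqueue
    D->E: in-degree(E)=0, level(E)=1, enqueue
  process C: level=1
    C->A: in-degree(A)=0, level(A)=2, enqueue
    C->B: in-degree(B)=0, level(B)=2, enqueue
  process E: level=1
  process A: level=2
  process B: level=2
All levels: A:2, B:2, C:1, D:0, E:1
level(A) = 2

Answer: 2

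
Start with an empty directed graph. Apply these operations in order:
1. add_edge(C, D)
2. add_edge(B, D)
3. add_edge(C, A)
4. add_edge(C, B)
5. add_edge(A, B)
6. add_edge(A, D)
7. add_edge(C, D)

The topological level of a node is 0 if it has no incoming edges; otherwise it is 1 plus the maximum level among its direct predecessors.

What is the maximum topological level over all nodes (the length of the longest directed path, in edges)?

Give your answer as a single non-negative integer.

Op 1: add_edge(C, D). Edges now: 1
Op 2: add_edge(B, D). Edges now: 2
Op 3: add_edge(C, A). Edges now: 3
Op 4: add_edge(C, B). Edges now: 4
Op 5: add_edge(A, B). Edges now: 5
Op 6: add_edge(A, D). Edges now: 6
Op 7: add_edge(C, D) (duplicate, no change). Edges now: 6
Compute levels (Kahn BFS):
  sources (in-degree 0): C
  process C: level=0
    C->A: in-degree(A)=0, level(A)=1, enqueue
    C->B: in-degree(B)=1, level(B)>=1
    C->D: in-degree(D)=2, level(D)>=1
  process A: level=1
    A->B: in-degree(B)=0, level(B)=2, enqueue
    A->D: in-degree(D)=1, level(D)>=2
  process B: level=2
    B->D: in-degree(D)=0, level(D)=3, enqueue
  process D: level=3
All levels: A:1, B:2, C:0, D:3
max level = 3

Answer: 3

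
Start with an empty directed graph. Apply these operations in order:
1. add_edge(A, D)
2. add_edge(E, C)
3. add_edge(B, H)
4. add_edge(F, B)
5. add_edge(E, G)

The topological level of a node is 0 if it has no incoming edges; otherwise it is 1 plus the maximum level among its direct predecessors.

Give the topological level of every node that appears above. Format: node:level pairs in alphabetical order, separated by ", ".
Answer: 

Op 1: add_edge(A, D). Edges now: 1
Op 2: add_edge(E, C). Edges now: 2
Op 3: add_edge(B, H). Edges now: 3
Op 4: add_edge(F, B). Edges now: 4
Op 5: add_edge(E, G). Edges now: 5
Compute levels (Kahn BFS):
  sources (in-degree 0): A, E, F
  process A: level=0
    A->D: in-degree(D)=0, level(D)=1, enqueue
  process E: level=0
    E->C: in-degree(C)=0, level(C)=1, enqueue
    E->G: in-degree(G)=0, level(G)=1, enqueue
  process F: level=0
    F->B: in-degree(B)=0, level(B)=1, enqueue
  process D: level=1
  process C: level=1
  process G: level=1
  process B: level=1
    B->H: in-degree(H)=0, level(H)=2, enqueue
  process H: level=2
All levels: A:0, B:1, C:1, D:1, E:0, F:0, G:1, H:2

Answer: A:0, B:1, C:1, D:1, E:0, F:0, G:1, H:2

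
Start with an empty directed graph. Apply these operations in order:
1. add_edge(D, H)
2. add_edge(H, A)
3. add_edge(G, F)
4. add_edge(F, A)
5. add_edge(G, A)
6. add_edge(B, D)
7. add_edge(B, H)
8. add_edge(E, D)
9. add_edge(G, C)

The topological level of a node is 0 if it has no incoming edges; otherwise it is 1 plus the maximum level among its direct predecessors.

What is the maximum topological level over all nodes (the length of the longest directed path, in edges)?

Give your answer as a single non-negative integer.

Op 1: add_edge(D, H). Edges now: 1
Op 2: add_edge(H, A). Edges now: 2
Op 3: add_edge(G, F). Edges now: 3
Op 4: add_edge(F, A). Edges now: 4
Op 5: add_edge(G, A). Edges now: 5
Op 6: add_edge(B, D). Edges now: 6
Op 7: add_edge(B, H). Edges now: 7
Op 8: add_edge(E, D). Edges now: 8
Op 9: add_edge(G, C). Edges now: 9
Compute levels (Kahn BFS):
  sources (in-degree 0): B, E, G
  process B: level=0
    B->D: in-degree(D)=1, level(D)>=1
    B->H: in-degree(H)=1, level(H)>=1
  process E: level=0
    E->D: in-degree(D)=0, level(D)=1, enqueue
  process G: level=0
    G->A: in-degree(A)=2, level(A)>=1
    G->C: in-degree(C)=0, level(C)=1, enqueue
    G->F: in-degree(F)=0, level(F)=1, enqueue
  process D: level=1
    D->H: in-degree(H)=0, level(H)=2, enqueue
  process C: level=1
  process F: level=1
    F->A: in-degree(A)=1, level(A)>=2
  process H: level=2
    H->A: in-degree(A)=0, level(A)=3, enqueue
  process A: level=3
All levels: A:3, B:0, C:1, D:1, E:0, F:1, G:0, H:2
max level = 3

Answer: 3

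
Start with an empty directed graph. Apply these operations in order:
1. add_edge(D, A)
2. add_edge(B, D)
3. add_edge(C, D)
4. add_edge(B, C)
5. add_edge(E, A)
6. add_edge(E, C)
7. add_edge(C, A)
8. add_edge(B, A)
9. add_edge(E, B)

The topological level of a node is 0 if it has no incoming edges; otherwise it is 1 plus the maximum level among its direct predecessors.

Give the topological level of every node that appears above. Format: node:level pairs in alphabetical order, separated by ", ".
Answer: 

Op 1: add_edge(D, A). Edges now: 1
Op 2: add_edge(B, D). Edges now: 2
Op 3: add_edge(C, D). Edges now: 3
Op 4: add_edge(B, C). Edges now: 4
Op 5: add_edge(E, A). Edges now: 5
Op 6: add_edge(E, C). Edges now: 6
Op 7: add_edge(C, A). Edges now: 7
Op 8: add_edge(B, A). Edges now: 8
Op 9: add_edge(E, B). Edges now: 9
Compute levels (Kahn BFS):
  sources (in-degree 0): E
  process E: level=0
    E->A: in-degree(A)=3, level(A)>=1
    E->B: in-degree(B)=0, level(B)=1, enqueue
    E->C: in-degree(C)=1, level(C)>=1
  process B: level=1
    B->A: in-degree(A)=2, level(A)>=2
    B->C: in-degree(C)=0, level(C)=2, enqueue
    B->D: in-degree(D)=1, level(D)>=2
  process C: level=2
    C->A: in-degree(A)=1, level(A)>=3
    C->D: in-degree(D)=0, level(D)=3, enqueue
  process D: level=3
    D->A: in-degree(A)=0, level(A)=4, enqueue
  process A: level=4
All levels: A:4, B:1, C:2, D:3, E:0

Answer: A:4, B:1, C:2, D:3, E:0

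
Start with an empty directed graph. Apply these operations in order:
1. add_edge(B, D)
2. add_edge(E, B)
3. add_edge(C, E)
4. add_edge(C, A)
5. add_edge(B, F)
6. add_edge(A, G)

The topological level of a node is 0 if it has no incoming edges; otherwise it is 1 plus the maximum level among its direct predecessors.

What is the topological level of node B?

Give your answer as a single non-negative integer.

Answer: 2

Derivation:
Op 1: add_edge(B, D). Edges now: 1
Op 2: add_edge(E, B). Edges now: 2
Op 3: add_edge(C, E). Edges now: 3
Op 4: add_edge(C, A). Edges now: 4
Op 5: add_edge(B, F). Edges now: 5
Op 6: add_edge(A, G). Edges now: 6
Compute levels (Kahn BFS):
  sources (in-degree 0): C
  process C: level=0
    C->A: in-degree(A)=0, level(A)=1, enqueue
    C->E: in-degree(E)=0, level(E)=1, enqueue
  process A: level=1
    A->G: in-degree(G)=0, level(G)=2, enqueue
  process E: level=1
    E->B: in-degree(B)=0, level(B)=2, enqueue
  process G: level=2
  process B: level=2
    B->D: in-degree(D)=0, level(D)=3, enqueue
    B->F: in-degree(F)=0, level(F)=3, enqueue
  process D: level=3
  process F: level=3
All levels: A:1, B:2, C:0, D:3, E:1, F:3, G:2
level(B) = 2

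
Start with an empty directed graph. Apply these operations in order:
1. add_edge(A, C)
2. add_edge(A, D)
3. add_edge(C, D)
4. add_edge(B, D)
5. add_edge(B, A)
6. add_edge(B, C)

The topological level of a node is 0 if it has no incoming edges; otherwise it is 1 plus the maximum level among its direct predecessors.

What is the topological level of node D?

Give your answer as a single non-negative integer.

Answer: 3

Derivation:
Op 1: add_edge(A, C). Edges now: 1
Op 2: add_edge(A, D). Edges now: 2
Op 3: add_edge(C, D). Edges now: 3
Op 4: add_edge(B, D). Edges now: 4
Op 5: add_edge(B, A). Edges now: 5
Op 6: add_edge(B, C). Edges now: 6
Compute levels (Kahn BFS):
  sources (in-degree 0): B
  process B: level=0
    B->A: in-degree(A)=0, level(A)=1, enqueue
    B->C: in-degree(C)=1, level(C)>=1
    B->D: in-degree(D)=2, level(D)>=1
  process A: level=1
    A->C: in-degree(C)=0, level(C)=2, enqueue
    A->D: in-degree(D)=1, level(D)>=2
  process C: level=2
    C->D: in-degree(D)=0, level(D)=3, enqueue
  process D: level=3
All levels: A:1, B:0, C:2, D:3
level(D) = 3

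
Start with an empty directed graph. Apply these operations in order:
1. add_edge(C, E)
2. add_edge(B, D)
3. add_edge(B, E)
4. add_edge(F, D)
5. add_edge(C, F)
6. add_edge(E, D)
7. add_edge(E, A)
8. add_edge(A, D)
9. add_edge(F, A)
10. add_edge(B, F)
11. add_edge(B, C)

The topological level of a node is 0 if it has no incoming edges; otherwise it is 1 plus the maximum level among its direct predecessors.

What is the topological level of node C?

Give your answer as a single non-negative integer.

Answer: 1

Derivation:
Op 1: add_edge(C, E). Edges now: 1
Op 2: add_edge(B, D). Edges now: 2
Op 3: add_edge(B, E). Edges now: 3
Op 4: add_edge(F, D). Edges now: 4
Op 5: add_edge(C, F). Edges now: 5
Op 6: add_edge(E, D). Edges now: 6
Op 7: add_edge(E, A). Edges now: 7
Op 8: add_edge(A, D). Edges now: 8
Op 9: add_edge(F, A). Edges now: 9
Op 10: add_edge(B, F). Edges now: 10
Op 11: add_edge(B, C). Edges now: 11
Compute levels (Kahn BFS):
  sources (in-degree 0): B
  process B: level=0
    B->C: in-degree(C)=0, level(C)=1, enqueue
    B->D: in-degree(D)=3, level(D)>=1
    B->E: in-degree(E)=1, level(E)>=1
    B->F: in-degree(F)=1, level(F)>=1
  process C: level=1
    C->E: in-degree(E)=0, level(E)=2, enqueue
    C->F: in-degree(F)=0, level(F)=2, enqueue
  process E: level=2
    E->A: in-degree(A)=1, level(A)>=3
    E->D: in-degree(D)=2, level(D)>=3
  process F: level=2
    F->A: in-degree(A)=0, level(A)=3, enqueue
    F->D: in-degree(D)=1, level(D)>=3
  process A: level=3
    A->D: in-degree(D)=0, level(D)=4, enqueue
  process D: level=4
All levels: A:3, B:0, C:1, D:4, E:2, F:2
level(C) = 1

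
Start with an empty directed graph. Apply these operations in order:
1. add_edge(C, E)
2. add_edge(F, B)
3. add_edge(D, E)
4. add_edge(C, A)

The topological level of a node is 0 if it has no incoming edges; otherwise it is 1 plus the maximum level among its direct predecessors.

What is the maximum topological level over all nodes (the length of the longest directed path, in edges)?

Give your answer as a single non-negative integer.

Answer: 1

Derivation:
Op 1: add_edge(C, E). Edges now: 1
Op 2: add_edge(F, B). Edges now: 2
Op 3: add_edge(D, E). Edges now: 3
Op 4: add_edge(C, A). Edges now: 4
Compute levels (Kahn BFS):
  sources (in-degree 0): C, D, F
  process C: level=0
    C->A: in-degree(A)=0, level(A)=1, enqueue
    C->E: in-degree(E)=1, level(E)>=1
  process D: level=0
    D->E: in-degree(E)=0, level(E)=1, enqueue
  process F: level=0
    F->B: in-degree(B)=0, level(B)=1, enqueue
  process A: level=1
  process E: level=1
  process B: level=1
All levels: A:1, B:1, C:0, D:0, E:1, F:0
max level = 1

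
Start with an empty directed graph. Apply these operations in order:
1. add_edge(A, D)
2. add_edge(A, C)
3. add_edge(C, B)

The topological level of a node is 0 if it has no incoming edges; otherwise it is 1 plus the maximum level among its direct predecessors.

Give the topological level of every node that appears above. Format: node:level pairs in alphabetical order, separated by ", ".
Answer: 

Op 1: add_edge(A, D). Edges now: 1
Op 2: add_edge(A, C). Edges now: 2
Op 3: add_edge(C, B). Edges now: 3
Compute levels (Kahn BFS):
  sources (in-degree 0): A
  process A: level=0
    A->C: in-degree(C)=0, level(C)=1, enqueue
    A->D: in-degree(D)=0, level(D)=1, enqueue
  process C: level=1
    C->B: in-degree(B)=0, level(B)=2, enqueue
  process D: level=1
  process B: level=2
All levels: A:0, B:2, C:1, D:1

Answer: A:0, B:2, C:1, D:1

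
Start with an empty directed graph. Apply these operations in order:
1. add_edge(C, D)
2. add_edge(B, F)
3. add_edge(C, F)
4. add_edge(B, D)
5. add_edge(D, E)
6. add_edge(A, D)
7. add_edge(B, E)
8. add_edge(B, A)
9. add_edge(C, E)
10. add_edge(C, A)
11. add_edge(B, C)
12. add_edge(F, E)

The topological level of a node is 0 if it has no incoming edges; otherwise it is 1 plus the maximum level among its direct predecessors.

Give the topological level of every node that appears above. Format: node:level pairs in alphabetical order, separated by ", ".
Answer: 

Answer: A:2, B:0, C:1, D:3, E:4, F:2

Derivation:
Op 1: add_edge(C, D). Edges now: 1
Op 2: add_edge(B, F). Edges now: 2
Op 3: add_edge(C, F). Edges now: 3
Op 4: add_edge(B, D). Edges now: 4
Op 5: add_edge(D, E). Edges now: 5
Op 6: add_edge(A, D). Edges now: 6
Op 7: add_edge(B, E). Edges now: 7
Op 8: add_edge(B, A). Edges now: 8
Op 9: add_edge(C, E). Edges now: 9
Op 10: add_edge(C, A). Edges now: 10
Op 11: add_edge(B, C). Edges now: 11
Op 12: add_edge(F, E). Edges now: 12
Compute levels (Kahn BFS):
  sources (in-degree 0): B
  process B: level=0
    B->A: in-degree(A)=1, level(A)>=1
    B->C: in-degree(C)=0, level(C)=1, enqueue
    B->D: in-degree(D)=2, level(D)>=1
    B->E: in-degree(E)=3, level(E)>=1
    B->F: in-degree(F)=1, level(F)>=1
  process C: level=1
    C->A: in-degree(A)=0, level(A)=2, enqueue
    C->D: in-degree(D)=1, level(D)>=2
    C->E: in-degree(E)=2, level(E)>=2
    C->F: in-degree(F)=0, level(F)=2, enqueue
  process A: level=2
    A->D: in-degree(D)=0, level(D)=3, enqueue
  process F: level=2
    F->E: in-degree(E)=1, level(E)>=3
  process D: level=3
    D->E: in-degree(E)=0, level(E)=4, enqueue
  process E: level=4
All levels: A:2, B:0, C:1, D:3, E:4, F:2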